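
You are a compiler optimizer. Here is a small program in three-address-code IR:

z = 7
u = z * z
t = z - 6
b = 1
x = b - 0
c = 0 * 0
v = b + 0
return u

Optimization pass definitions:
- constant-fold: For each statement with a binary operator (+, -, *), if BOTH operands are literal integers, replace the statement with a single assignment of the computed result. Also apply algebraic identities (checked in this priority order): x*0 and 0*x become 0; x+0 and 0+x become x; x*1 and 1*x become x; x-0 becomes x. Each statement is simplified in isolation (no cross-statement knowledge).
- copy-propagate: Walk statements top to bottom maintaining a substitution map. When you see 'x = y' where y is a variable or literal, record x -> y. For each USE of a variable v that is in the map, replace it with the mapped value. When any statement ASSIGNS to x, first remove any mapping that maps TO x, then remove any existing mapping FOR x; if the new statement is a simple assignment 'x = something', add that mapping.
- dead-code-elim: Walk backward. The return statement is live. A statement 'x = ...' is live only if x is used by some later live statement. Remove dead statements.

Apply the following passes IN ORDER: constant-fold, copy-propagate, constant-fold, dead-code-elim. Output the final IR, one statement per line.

Answer: u = 49
return u

Derivation:
Initial IR:
  z = 7
  u = z * z
  t = z - 6
  b = 1
  x = b - 0
  c = 0 * 0
  v = b + 0
  return u
After constant-fold (8 stmts):
  z = 7
  u = z * z
  t = z - 6
  b = 1
  x = b
  c = 0
  v = b
  return u
After copy-propagate (8 stmts):
  z = 7
  u = 7 * 7
  t = 7 - 6
  b = 1
  x = 1
  c = 0
  v = 1
  return u
After constant-fold (8 stmts):
  z = 7
  u = 49
  t = 1
  b = 1
  x = 1
  c = 0
  v = 1
  return u
After dead-code-elim (2 stmts):
  u = 49
  return u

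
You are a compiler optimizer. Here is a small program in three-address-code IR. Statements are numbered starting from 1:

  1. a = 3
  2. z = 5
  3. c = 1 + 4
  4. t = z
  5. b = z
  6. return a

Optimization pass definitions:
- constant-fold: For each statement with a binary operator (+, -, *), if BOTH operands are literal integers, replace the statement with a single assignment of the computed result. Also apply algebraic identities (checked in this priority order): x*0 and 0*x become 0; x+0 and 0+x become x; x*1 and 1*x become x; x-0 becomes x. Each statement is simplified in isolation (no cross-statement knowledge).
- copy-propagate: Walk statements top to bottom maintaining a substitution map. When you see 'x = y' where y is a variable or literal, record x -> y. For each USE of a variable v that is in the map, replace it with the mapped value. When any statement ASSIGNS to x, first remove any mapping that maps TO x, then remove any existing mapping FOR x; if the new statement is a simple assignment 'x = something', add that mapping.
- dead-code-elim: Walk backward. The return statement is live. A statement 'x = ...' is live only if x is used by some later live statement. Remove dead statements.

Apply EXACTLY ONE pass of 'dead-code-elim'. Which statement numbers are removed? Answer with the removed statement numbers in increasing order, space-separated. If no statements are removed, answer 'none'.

Backward liveness scan:
Stmt 1 'a = 3': KEEP (a is live); live-in = []
Stmt 2 'z = 5': DEAD (z not in live set ['a'])
Stmt 3 'c = 1 + 4': DEAD (c not in live set ['a'])
Stmt 4 't = z': DEAD (t not in live set ['a'])
Stmt 5 'b = z': DEAD (b not in live set ['a'])
Stmt 6 'return a': KEEP (return); live-in = ['a']
Removed statement numbers: [2, 3, 4, 5]
Surviving IR:
  a = 3
  return a

Answer: 2 3 4 5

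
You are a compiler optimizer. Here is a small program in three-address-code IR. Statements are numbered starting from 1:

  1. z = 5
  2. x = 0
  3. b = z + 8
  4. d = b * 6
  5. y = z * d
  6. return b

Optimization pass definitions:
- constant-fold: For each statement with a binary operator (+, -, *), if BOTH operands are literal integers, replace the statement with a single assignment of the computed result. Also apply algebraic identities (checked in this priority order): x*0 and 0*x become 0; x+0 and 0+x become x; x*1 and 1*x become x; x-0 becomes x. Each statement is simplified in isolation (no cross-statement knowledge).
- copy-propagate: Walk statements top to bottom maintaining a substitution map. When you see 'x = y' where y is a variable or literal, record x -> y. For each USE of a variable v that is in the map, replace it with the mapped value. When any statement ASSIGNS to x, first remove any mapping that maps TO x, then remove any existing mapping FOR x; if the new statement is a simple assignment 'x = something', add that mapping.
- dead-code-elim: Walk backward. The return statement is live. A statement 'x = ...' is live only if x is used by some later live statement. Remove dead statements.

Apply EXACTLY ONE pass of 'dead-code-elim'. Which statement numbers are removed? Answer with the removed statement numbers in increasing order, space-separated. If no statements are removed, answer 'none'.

Answer: 2 4 5

Derivation:
Backward liveness scan:
Stmt 1 'z = 5': KEEP (z is live); live-in = []
Stmt 2 'x = 0': DEAD (x not in live set ['z'])
Stmt 3 'b = z + 8': KEEP (b is live); live-in = ['z']
Stmt 4 'd = b * 6': DEAD (d not in live set ['b'])
Stmt 5 'y = z * d': DEAD (y not in live set ['b'])
Stmt 6 'return b': KEEP (return); live-in = ['b']
Removed statement numbers: [2, 4, 5]
Surviving IR:
  z = 5
  b = z + 8
  return b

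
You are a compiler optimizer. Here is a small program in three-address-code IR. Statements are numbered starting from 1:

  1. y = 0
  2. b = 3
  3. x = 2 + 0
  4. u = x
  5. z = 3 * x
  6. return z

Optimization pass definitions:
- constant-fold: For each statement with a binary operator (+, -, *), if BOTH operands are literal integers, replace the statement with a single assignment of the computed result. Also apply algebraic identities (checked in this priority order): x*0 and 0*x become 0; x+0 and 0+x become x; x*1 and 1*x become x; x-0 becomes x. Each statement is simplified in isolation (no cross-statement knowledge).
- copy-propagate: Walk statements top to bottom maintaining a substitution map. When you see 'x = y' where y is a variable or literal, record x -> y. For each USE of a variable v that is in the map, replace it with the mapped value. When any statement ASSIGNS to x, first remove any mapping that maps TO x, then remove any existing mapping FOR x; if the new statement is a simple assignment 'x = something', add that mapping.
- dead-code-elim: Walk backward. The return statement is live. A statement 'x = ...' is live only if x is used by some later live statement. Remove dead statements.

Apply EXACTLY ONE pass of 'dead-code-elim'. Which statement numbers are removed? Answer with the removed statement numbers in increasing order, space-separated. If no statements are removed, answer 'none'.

Answer: 1 2 4

Derivation:
Backward liveness scan:
Stmt 1 'y = 0': DEAD (y not in live set [])
Stmt 2 'b = 3': DEAD (b not in live set [])
Stmt 3 'x = 2 + 0': KEEP (x is live); live-in = []
Stmt 4 'u = x': DEAD (u not in live set ['x'])
Stmt 5 'z = 3 * x': KEEP (z is live); live-in = ['x']
Stmt 6 'return z': KEEP (return); live-in = ['z']
Removed statement numbers: [1, 2, 4]
Surviving IR:
  x = 2 + 0
  z = 3 * x
  return z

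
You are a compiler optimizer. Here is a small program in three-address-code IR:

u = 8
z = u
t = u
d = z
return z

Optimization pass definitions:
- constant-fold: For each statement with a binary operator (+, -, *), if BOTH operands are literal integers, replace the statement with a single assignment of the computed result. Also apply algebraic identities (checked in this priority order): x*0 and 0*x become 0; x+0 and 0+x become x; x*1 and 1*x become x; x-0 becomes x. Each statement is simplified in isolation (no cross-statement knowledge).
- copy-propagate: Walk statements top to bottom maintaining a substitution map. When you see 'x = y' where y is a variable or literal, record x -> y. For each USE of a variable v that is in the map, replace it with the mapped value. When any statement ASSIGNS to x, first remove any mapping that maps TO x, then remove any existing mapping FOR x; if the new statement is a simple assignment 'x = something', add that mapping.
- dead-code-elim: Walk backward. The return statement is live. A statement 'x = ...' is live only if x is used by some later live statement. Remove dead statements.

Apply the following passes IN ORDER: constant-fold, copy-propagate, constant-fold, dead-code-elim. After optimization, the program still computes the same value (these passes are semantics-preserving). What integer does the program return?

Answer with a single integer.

Initial IR:
  u = 8
  z = u
  t = u
  d = z
  return z
After constant-fold (5 stmts):
  u = 8
  z = u
  t = u
  d = z
  return z
After copy-propagate (5 stmts):
  u = 8
  z = 8
  t = 8
  d = 8
  return 8
After constant-fold (5 stmts):
  u = 8
  z = 8
  t = 8
  d = 8
  return 8
After dead-code-elim (1 stmts):
  return 8
Evaluate:
  u = 8  =>  u = 8
  z = u  =>  z = 8
  t = u  =>  t = 8
  d = z  =>  d = 8
  return z = 8

Answer: 8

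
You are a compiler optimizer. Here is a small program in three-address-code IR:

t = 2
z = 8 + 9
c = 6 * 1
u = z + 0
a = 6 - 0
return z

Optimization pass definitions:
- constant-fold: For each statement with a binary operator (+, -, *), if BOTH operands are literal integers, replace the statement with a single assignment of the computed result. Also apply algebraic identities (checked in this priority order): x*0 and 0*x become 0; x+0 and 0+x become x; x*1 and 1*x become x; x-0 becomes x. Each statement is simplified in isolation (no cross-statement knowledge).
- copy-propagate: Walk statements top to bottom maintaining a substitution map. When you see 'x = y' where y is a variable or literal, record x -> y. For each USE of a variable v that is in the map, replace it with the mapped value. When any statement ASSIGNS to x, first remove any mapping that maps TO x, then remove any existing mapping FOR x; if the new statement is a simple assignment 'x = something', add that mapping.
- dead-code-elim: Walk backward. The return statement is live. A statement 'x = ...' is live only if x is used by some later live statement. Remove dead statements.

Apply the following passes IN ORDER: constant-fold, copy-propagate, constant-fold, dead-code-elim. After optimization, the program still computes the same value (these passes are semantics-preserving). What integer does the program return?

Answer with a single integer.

Initial IR:
  t = 2
  z = 8 + 9
  c = 6 * 1
  u = z + 0
  a = 6 - 0
  return z
After constant-fold (6 stmts):
  t = 2
  z = 17
  c = 6
  u = z
  a = 6
  return z
After copy-propagate (6 stmts):
  t = 2
  z = 17
  c = 6
  u = 17
  a = 6
  return 17
After constant-fold (6 stmts):
  t = 2
  z = 17
  c = 6
  u = 17
  a = 6
  return 17
After dead-code-elim (1 stmts):
  return 17
Evaluate:
  t = 2  =>  t = 2
  z = 8 + 9  =>  z = 17
  c = 6 * 1  =>  c = 6
  u = z + 0  =>  u = 17
  a = 6 - 0  =>  a = 6
  return z = 17

Answer: 17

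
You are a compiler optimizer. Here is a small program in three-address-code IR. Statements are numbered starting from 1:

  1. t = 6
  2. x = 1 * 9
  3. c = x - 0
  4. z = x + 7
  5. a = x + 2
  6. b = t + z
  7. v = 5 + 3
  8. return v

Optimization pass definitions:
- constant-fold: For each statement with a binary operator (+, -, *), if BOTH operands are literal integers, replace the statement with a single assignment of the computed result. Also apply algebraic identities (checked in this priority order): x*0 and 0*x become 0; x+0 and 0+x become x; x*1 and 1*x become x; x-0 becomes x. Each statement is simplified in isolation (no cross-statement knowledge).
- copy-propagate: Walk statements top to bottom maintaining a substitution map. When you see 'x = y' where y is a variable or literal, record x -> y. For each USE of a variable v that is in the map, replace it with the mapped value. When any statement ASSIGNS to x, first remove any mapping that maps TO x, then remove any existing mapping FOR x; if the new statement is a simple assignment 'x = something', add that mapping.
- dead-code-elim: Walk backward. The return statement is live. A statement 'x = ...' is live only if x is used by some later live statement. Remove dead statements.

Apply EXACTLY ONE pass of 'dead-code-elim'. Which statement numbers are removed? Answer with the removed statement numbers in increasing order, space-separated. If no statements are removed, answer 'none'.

Backward liveness scan:
Stmt 1 't = 6': DEAD (t not in live set [])
Stmt 2 'x = 1 * 9': DEAD (x not in live set [])
Stmt 3 'c = x - 0': DEAD (c not in live set [])
Stmt 4 'z = x + 7': DEAD (z not in live set [])
Stmt 5 'a = x + 2': DEAD (a not in live set [])
Stmt 6 'b = t + z': DEAD (b not in live set [])
Stmt 7 'v = 5 + 3': KEEP (v is live); live-in = []
Stmt 8 'return v': KEEP (return); live-in = ['v']
Removed statement numbers: [1, 2, 3, 4, 5, 6]
Surviving IR:
  v = 5 + 3
  return v

Answer: 1 2 3 4 5 6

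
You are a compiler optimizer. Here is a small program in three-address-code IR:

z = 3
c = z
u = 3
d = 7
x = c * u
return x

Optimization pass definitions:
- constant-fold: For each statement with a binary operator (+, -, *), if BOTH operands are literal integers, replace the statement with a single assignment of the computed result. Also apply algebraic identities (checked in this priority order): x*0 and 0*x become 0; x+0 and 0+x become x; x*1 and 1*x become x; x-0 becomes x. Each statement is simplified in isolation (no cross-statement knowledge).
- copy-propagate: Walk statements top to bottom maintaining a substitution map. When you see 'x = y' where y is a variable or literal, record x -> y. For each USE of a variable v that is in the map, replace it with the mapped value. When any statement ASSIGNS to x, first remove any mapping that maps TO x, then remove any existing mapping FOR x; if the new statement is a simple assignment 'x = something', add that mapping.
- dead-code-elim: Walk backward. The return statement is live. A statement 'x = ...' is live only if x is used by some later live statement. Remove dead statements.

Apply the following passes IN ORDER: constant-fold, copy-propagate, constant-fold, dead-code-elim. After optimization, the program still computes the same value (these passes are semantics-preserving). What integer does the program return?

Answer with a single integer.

Answer: 9

Derivation:
Initial IR:
  z = 3
  c = z
  u = 3
  d = 7
  x = c * u
  return x
After constant-fold (6 stmts):
  z = 3
  c = z
  u = 3
  d = 7
  x = c * u
  return x
After copy-propagate (6 stmts):
  z = 3
  c = 3
  u = 3
  d = 7
  x = 3 * 3
  return x
After constant-fold (6 stmts):
  z = 3
  c = 3
  u = 3
  d = 7
  x = 9
  return x
After dead-code-elim (2 stmts):
  x = 9
  return x
Evaluate:
  z = 3  =>  z = 3
  c = z  =>  c = 3
  u = 3  =>  u = 3
  d = 7  =>  d = 7
  x = c * u  =>  x = 9
  return x = 9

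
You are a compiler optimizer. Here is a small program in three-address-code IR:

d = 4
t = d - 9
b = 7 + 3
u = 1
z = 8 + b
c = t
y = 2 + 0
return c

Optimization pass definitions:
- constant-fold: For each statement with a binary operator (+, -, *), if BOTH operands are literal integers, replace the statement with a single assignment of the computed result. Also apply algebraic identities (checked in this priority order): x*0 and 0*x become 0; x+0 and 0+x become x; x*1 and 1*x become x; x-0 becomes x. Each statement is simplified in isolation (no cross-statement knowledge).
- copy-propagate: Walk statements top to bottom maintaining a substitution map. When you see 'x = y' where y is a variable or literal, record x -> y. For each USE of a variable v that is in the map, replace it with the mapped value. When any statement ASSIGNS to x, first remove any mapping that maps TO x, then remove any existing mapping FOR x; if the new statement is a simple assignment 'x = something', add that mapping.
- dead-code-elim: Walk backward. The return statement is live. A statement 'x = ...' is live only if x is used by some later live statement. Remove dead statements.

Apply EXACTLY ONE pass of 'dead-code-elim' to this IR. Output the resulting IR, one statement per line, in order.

Answer: d = 4
t = d - 9
c = t
return c

Derivation:
Applying dead-code-elim statement-by-statement:
  [8] return c  -> KEEP (return); live=['c']
  [7] y = 2 + 0  -> DEAD (y not live)
  [6] c = t  -> KEEP; live=['t']
  [5] z = 8 + b  -> DEAD (z not live)
  [4] u = 1  -> DEAD (u not live)
  [3] b = 7 + 3  -> DEAD (b not live)
  [2] t = d - 9  -> KEEP; live=['d']
  [1] d = 4  -> KEEP; live=[]
Result (4 stmts):
  d = 4
  t = d - 9
  c = t
  return c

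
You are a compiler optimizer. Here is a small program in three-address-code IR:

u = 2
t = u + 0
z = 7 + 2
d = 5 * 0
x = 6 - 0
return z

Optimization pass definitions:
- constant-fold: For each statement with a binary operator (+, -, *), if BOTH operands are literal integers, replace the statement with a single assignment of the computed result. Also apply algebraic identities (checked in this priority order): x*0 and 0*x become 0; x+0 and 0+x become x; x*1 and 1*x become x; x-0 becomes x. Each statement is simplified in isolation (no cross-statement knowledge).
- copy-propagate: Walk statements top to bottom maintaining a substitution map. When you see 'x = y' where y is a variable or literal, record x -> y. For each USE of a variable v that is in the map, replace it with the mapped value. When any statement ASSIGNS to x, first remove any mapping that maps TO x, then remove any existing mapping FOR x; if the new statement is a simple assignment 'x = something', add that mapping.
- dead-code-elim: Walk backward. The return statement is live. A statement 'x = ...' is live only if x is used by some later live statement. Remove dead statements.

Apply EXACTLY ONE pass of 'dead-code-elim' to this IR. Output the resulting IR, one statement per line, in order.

Answer: z = 7 + 2
return z

Derivation:
Applying dead-code-elim statement-by-statement:
  [6] return z  -> KEEP (return); live=['z']
  [5] x = 6 - 0  -> DEAD (x not live)
  [4] d = 5 * 0  -> DEAD (d not live)
  [3] z = 7 + 2  -> KEEP; live=[]
  [2] t = u + 0  -> DEAD (t not live)
  [1] u = 2  -> DEAD (u not live)
Result (2 stmts):
  z = 7 + 2
  return z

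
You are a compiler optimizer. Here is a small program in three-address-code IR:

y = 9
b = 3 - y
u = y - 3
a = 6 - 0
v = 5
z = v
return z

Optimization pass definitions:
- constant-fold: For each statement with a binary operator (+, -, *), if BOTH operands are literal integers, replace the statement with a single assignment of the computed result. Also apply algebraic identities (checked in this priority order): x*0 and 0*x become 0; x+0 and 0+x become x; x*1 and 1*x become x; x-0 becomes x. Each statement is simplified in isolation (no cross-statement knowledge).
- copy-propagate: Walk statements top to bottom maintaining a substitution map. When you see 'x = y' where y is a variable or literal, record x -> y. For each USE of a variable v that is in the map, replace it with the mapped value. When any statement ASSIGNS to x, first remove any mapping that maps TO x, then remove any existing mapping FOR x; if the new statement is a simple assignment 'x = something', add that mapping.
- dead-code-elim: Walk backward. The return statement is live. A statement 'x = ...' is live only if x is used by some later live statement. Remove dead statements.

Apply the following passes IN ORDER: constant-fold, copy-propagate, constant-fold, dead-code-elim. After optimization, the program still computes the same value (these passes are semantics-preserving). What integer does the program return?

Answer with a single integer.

Answer: 5

Derivation:
Initial IR:
  y = 9
  b = 3 - y
  u = y - 3
  a = 6 - 0
  v = 5
  z = v
  return z
After constant-fold (7 stmts):
  y = 9
  b = 3 - y
  u = y - 3
  a = 6
  v = 5
  z = v
  return z
After copy-propagate (7 stmts):
  y = 9
  b = 3 - 9
  u = 9 - 3
  a = 6
  v = 5
  z = 5
  return 5
After constant-fold (7 stmts):
  y = 9
  b = -6
  u = 6
  a = 6
  v = 5
  z = 5
  return 5
After dead-code-elim (1 stmts):
  return 5
Evaluate:
  y = 9  =>  y = 9
  b = 3 - y  =>  b = -6
  u = y - 3  =>  u = 6
  a = 6 - 0  =>  a = 6
  v = 5  =>  v = 5
  z = v  =>  z = 5
  return z = 5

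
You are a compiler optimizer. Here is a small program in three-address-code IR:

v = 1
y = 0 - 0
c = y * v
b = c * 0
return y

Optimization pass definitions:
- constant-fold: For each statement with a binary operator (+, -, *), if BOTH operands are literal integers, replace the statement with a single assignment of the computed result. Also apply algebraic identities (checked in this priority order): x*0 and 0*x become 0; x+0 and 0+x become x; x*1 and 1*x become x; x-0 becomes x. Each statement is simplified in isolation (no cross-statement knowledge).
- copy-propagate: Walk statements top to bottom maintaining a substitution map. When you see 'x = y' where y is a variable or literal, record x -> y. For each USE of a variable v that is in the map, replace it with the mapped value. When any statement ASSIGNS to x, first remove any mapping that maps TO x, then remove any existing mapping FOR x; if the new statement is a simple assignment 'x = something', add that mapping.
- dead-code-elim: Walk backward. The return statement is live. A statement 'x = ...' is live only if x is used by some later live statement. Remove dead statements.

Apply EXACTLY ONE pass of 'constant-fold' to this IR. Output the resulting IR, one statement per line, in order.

Answer: v = 1
y = 0
c = y * v
b = 0
return y

Derivation:
Applying constant-fold statement-by-statement:
  [1] v = 1  (unchanged)
  [2] y = 0 - 0  -> y = 0
  [3] c = y * v  (unchanged)
  [4] b = c * 0  -> b = 0
  [5] return y  (unchanged)
Result (5 stmts):
  v = 1
  y = 0
  c = y * v
  b = 0
  return y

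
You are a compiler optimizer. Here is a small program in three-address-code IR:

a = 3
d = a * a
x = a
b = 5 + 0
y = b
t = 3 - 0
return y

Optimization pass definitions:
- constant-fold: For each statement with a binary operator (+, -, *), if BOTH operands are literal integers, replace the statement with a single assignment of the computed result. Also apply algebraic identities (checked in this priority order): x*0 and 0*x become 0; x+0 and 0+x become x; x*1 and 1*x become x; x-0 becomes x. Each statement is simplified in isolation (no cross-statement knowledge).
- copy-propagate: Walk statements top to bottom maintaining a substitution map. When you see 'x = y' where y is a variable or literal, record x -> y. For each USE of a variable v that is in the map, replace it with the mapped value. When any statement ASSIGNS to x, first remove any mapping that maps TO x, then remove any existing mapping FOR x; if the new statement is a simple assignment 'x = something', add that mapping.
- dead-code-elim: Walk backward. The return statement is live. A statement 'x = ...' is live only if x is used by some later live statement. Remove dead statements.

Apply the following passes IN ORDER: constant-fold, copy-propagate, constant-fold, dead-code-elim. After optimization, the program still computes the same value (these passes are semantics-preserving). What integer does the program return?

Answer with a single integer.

Answer: 5

Derivation:
Initial IR:
  a = 3
  d = a * a
  x = a
  b = 5 + 0
  y = b
  t = 3 - 0
  return y
After constant-fold (7 stmts):
  a = 3
  d = a * a
  x = a
  b = 5
  y = b
  t = 3
  return y
After copy-propagate (7 stmts):
  a = 3
  d = 3 * 3
  x = 3
  b = 5
  y = 5
  t = 3
  return 5
After constant-fold (7 stmts):
  a = 3
  d = 9
  x = 3
  b = 5
  y = 5
  t = 3
  return 5
After dead-code-elim (1 stmts):
  return 5
Evaluate:
  a = 3  =>  a = 3
  d = a * a  =>  d = 9
  x = a  =>  x = 3
  b = 5 + 0  =>  b = 5
  y = b  =>  y = 5
  t = 3 - 0  =>  t = 3
  return y = 5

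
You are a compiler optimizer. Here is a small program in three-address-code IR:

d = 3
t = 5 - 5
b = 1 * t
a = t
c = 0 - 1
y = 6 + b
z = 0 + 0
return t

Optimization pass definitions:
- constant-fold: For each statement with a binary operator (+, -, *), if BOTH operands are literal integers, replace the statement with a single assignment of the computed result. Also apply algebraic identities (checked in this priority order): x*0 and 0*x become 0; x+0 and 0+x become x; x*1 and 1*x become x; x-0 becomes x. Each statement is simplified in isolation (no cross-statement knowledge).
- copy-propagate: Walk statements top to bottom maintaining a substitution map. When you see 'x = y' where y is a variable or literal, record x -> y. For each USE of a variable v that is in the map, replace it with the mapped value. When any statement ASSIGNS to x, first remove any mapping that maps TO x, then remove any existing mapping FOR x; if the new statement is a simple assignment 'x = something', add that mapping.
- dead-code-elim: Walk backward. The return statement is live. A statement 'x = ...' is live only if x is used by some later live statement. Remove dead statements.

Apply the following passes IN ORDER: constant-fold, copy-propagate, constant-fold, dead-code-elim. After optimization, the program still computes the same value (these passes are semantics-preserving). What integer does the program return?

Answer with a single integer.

Answer: 0

Derivation:
Initial IR:
  d = 3
  t = 5 - 5
  b = 1 * t
  a = t
  c = 0 - 1
  y = 6 + b
  z = 0 + 0
  return t
After constant-fold (8 stmts):
  d = 3
  t = 0
  b = t
  a = t
  c = -1
  y = 6 + b
  z = 0
  return t
After copy-propagate (8 stmts):
  d = 3
  t = 0
  b = 0
  a = 0
  c = -1
  y = 6 + 0
  z = 0
  return 0
After constant-fold (8 stmts):
  d = 3
  t = 0
  b = 0
  a = 0
  c = -1
  y = 6
  z = 0
  return 0
After dead-code-elim (1 stmts):
  return 0
Evaluate:
  d = 3  =>  d = 3
  t = 5 - 5  =>  t = 0
  b = 1 * t  =>  b = 0
  a = t  =>  a = 0
  c = 0 - 1  =>  c = -1
  y = 6 + b  =>  y = 6
  z = 0 + 0  =>  z = 0
  return t = 0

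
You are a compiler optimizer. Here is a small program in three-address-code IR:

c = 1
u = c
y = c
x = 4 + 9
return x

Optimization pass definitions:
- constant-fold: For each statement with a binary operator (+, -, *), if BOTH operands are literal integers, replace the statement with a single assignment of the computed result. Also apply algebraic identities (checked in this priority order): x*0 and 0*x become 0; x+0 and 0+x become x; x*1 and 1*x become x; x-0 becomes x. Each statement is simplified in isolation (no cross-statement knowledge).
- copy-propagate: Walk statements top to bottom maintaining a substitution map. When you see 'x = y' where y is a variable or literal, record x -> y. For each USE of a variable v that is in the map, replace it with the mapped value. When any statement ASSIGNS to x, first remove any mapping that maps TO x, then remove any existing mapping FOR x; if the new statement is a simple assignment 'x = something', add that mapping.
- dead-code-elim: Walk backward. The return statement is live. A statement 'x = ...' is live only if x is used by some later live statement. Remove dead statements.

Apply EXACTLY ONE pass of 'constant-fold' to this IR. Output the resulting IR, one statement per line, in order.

Applying constant-fold statement-by-statement:
  [1] c = 1  (unchanged)
  [2] u = c  (unchanged)
  [3] y = c  (unchanged)
  [4] x = 4 + 9  -> x = 13
  [5] return x  (unchanged)
Result (5 stmts):
  c = 1
  u = c
  y = c
  x = 13
  return x

Answer: c = 1
u = c
y = c
x = 13
return x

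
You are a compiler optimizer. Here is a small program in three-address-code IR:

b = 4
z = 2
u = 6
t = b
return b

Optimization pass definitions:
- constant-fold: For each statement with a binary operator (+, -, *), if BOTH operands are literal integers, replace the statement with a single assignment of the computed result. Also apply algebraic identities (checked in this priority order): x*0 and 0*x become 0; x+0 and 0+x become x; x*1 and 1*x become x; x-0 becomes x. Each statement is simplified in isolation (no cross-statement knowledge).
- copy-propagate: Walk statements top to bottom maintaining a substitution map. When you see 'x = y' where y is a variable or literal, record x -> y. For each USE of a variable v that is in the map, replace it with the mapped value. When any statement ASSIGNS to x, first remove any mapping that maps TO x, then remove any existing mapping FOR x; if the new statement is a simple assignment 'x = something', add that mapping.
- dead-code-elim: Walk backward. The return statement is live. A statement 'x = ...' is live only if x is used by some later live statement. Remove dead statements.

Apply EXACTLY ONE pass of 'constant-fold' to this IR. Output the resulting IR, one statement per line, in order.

Answer: b = 4
z = 2
u = 6
t = b
return b

Derivation:
Applying constant-fold statement-by-statement:
  [1] b = 4  (unchanged)
  [2] z = 2  (unchanged)
  [3] u = 6  (unchanged)
  [4] t = b  (unchanged)
  [5] return b  (unchanged)
Result (5 stmts):
  b = 4
  z = 2
  u = 6
  t = b
  return b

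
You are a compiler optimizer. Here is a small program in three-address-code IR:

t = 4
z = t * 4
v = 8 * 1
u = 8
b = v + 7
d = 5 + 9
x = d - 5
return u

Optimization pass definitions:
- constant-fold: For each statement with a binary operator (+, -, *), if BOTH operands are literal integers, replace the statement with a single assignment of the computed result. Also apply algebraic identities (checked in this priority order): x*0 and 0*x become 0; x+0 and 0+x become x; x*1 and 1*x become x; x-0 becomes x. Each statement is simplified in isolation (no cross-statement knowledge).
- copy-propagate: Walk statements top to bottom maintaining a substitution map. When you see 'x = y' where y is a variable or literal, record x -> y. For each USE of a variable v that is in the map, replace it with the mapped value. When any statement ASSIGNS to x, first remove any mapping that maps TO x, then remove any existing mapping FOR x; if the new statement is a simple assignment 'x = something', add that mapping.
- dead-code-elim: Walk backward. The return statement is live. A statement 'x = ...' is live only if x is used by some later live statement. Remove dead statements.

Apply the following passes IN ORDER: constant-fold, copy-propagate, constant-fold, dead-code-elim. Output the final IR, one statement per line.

Answer: return 8

Derivation:
Initial IR:
  t = 4
  z = t * 4
  v = 8 * 1
  u = 8
  b = v + 7
  d = 5 + 9
  x = d - 5
  return u
After constant-fold (8 stmts):
  t = 4
  z = t * 4
  v = 8
  u = 8
  b = v + 7
  d = 14
  x = d - 5
  return u
After copy-propagate (8 stmts):
  t = 4
  z = 4 * 4
  v = 8
  u = 8
  b = 8 + 7
  d = 14
  x = 14 - 5
  return 8
After constant-fold (8 stmts):
  t = 4
  z = 16
  v = 8
  u = 8
  b = 15
  d = 14
  x = 9
  return 8
After dead-code-elim (1 stmts):
  return 8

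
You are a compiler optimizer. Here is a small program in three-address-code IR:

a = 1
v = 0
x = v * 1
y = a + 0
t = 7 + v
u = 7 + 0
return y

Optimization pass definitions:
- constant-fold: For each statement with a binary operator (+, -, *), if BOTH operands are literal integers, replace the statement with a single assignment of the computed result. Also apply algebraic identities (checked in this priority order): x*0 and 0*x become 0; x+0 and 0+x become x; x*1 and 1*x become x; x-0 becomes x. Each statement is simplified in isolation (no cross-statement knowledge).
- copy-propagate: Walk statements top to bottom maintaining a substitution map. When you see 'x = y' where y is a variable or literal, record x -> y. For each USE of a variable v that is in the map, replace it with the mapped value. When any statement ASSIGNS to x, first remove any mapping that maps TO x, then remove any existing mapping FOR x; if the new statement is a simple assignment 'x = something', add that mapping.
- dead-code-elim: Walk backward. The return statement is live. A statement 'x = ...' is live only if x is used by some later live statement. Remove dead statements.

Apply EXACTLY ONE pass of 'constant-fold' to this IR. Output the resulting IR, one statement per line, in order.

Answer: a = 1
v = 0
x = v
y = a
t = 7 + v
u = 7
return y

Derivation:
Applying constant-fold statement-by-statement:
  [1] a = 1  (unchanged)
  [2] v = 0  (unchanged)
  [3] x = v * 1  -> x = v
  [4] y = a + 0  -> y = a
  [5] t = 7 + v  (unchanged)
  [6] u = 7 + 0  -> u = 7
  [7] return y  (unchanged)
Result (7 stmts):
  a = 1
  v = 0
  x = v
  y = a
  t = 7 + v
  u = 7
  return y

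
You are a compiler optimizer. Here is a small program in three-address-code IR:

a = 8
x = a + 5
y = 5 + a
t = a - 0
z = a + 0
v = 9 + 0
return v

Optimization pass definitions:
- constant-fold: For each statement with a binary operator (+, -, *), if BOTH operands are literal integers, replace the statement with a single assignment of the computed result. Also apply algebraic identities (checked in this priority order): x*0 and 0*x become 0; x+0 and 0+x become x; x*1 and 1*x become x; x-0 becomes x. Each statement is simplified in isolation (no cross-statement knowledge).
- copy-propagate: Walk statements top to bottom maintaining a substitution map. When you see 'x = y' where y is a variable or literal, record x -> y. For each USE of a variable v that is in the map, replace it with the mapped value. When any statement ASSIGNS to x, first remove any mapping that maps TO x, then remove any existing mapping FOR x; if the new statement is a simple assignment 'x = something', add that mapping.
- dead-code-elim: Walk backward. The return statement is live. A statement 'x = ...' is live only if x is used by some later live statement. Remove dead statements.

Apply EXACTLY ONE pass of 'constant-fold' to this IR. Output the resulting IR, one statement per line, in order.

Applying constant-fold statement-by-statement:
  [1] a = 8  (unchanged)
  [2] x = a + 5  (unchanged)
  [3] y = 5 + a  (unchanged)
  [4] t = a - 0  -> t = a
  [5] z = a + 0  -> z = a
  [6] v = 9 + 0  -> v = 9
  [7] return v  (unchanged)
Result (7 stmts):
  a = 8
  x = a + 5
  y = 5 + a
  t = a
  z = a
  v = 9
  return v

Answer: a = 8
x = a + 5
y = 5 + a
t = a
z = a
v = 9
return v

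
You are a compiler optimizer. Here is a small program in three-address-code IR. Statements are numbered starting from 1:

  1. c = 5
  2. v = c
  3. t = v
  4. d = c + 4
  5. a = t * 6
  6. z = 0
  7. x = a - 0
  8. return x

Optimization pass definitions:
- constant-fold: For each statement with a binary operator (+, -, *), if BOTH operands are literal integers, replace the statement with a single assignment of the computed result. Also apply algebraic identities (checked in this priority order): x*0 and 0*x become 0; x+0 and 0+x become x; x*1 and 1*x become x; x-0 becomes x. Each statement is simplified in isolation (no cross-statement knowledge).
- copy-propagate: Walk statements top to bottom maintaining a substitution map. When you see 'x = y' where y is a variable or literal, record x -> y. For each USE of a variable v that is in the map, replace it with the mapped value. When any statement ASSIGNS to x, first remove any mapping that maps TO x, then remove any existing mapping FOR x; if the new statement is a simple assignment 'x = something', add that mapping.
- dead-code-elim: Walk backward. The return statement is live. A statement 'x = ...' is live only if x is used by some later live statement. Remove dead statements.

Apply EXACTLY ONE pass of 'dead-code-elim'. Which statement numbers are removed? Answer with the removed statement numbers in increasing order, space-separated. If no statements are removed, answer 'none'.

Backward liveness scan:
Stmt 1 'c = 5': KEEP (c is live); live-in = []
Stmt 2 'v = c': KEEP (v is live); live-in = ['c']
Stmt 3 't = v': KEEP (t is live); live-in = ['v']
Stmt 4 'd = c + 4': DEAD (d not in live set ['t'])
Stmt 5 'a = t * 6': KEEP (a is live); live-in = ['t']
Stmt 6 'z = 0': DEAD (z not in live set ['a'])
Stmt 7 'x = a - 0': KEEP (x is live); live-in = ['a']
Stmt 8 'return x': KEEP (return); live-in = ['x']
Removed statement numbers: [4, 6]
Surviving IR:
  c = 5
  v = c
  t = v
  a = t * 6
  x = a - 0
  return x

Answer: 4 6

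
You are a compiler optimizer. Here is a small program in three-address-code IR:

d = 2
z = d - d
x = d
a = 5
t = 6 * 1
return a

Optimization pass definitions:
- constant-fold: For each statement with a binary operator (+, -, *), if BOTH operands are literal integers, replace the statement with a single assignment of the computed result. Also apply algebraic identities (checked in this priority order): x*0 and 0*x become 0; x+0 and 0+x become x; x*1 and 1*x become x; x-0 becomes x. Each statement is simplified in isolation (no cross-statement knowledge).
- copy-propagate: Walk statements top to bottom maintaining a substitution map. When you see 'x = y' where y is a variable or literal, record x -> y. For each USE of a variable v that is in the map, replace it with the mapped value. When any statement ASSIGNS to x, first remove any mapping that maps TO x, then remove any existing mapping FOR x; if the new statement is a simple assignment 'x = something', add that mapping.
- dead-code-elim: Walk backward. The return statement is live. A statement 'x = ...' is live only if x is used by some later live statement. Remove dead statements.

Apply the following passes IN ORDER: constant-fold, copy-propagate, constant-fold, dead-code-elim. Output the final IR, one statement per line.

Initial IR:
  d = 2
  z = d - d
  x = d
  a = 5
  t = 6 * 1
  return a
After constant-fold (6 stmts):
  d = 2
  z = d - d
  x = d
  a = 5
  t = 6
  return a
After copy-propagate (6 stmts):
  d = 2
  z = 2 - 2
  x = 2
  a = 5
  t = 6
  return 5
After constant-fold (6 stmts):
  d = 2
  z = 0
  x = 2
  a = 5
  t = 6
  return 5
After dead-code-elim (1 stmts):
  return 5

Answer: return 5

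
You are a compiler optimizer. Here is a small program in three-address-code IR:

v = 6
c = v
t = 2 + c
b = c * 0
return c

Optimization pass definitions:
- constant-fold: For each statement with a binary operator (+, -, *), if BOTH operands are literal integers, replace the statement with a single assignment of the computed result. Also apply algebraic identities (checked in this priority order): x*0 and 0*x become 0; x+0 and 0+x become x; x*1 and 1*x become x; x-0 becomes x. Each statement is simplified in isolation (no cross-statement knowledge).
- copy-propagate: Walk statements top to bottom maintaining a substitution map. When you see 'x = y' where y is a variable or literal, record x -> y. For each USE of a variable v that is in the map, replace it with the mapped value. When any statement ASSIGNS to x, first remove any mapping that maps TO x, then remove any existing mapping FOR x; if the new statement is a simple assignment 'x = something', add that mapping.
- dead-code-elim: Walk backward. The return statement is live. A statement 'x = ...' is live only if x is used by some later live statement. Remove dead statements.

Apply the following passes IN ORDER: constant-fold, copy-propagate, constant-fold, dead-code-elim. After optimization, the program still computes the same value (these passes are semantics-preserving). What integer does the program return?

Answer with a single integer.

Answer: 6

Derivation:
Initial IR:
  v = 6
  c = v
  t = 2 + c
  b = c * 0
  return c
After constant-fold (5 stmts):
  v = 6
  c = v
  t = 2 + c
  b = 0
  return c
After copy-propagate (5 stmts):
  v = 6
  c = 6
  t = 2 + 6
  b = 0
  return 6
After constant-fold (5 stmts):
  v = 6
  c = 6
  t = 8
  b = 0
  return 6
After dead-code-elim (1 stmts):
  return 6
Evaluate:
  v = 6  =>  v = 6
  c = v  =>  c = 6
  t = 2 + c  =>  t = 8
  b = c * 0  =>  b = 0
  return c = 6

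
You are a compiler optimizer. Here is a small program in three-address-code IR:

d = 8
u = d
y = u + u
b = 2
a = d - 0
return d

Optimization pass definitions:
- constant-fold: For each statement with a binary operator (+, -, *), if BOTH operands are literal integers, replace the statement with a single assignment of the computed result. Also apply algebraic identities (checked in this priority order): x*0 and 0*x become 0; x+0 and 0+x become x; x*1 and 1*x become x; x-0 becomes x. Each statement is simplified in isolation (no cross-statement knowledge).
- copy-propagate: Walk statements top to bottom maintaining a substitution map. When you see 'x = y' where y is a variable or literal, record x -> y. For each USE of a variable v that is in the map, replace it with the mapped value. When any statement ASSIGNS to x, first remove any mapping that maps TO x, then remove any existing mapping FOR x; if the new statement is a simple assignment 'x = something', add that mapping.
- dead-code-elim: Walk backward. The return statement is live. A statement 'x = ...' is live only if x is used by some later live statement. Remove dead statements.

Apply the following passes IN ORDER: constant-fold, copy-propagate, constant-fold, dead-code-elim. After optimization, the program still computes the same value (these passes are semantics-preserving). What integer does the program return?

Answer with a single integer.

Initial IR:
  d = 8
  u = d
  y = u + u
  b = 2
  a = d - 0
  return d
After constant-fold (6 stmts):
  d = 8
  u = d
  y = u + u
  b = 2
  a = d
  return d
After copy-propagate (6 stmts):
  d = 8
  u = 8
  y = 8 + 8
  b = 2
  a = 8
  return 8
After constant-fold (6 stmts):
  d = 8
  u = 8
  y = 16
  b = 2
  a = 8
  return 8
After dead-code-elim (1 stmts):
  return 8
Evaluate:
  d = 8  =>  d = 8
  u = d  =>  u = 8
  y = u + u  =>  y = 16
  b = 2  =>  b = 2
  a = d - 0  =>  a = 8
  return d = 8

Answer: 8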